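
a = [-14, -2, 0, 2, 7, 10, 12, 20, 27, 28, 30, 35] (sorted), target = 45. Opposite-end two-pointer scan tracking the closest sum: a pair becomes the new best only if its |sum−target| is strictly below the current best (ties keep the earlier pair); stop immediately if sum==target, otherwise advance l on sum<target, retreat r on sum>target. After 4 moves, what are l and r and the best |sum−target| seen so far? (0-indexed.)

[0,11] -14+35=21 d=24 * → l++
[1,11] -2+35=33 d=12 * → l++
[2,11] 0+35=35 d=10 * → l++
[3,11] 2+35=37 d=8 * → l++

l=4, r=11, best |Δ|=8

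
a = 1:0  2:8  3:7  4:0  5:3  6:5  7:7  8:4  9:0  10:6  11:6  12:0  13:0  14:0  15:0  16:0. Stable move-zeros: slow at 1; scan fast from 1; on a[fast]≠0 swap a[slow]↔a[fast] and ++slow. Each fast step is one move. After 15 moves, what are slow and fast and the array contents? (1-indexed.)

slow=9, fast=16, a=[8, 7, 3, 5, 7, 4, 6, 6, 0, 0, 0, 0, 0, 0, 0, 0]

(s=1,f=1) a[fast]=0 → fast++
(s=1,f=2) a[fast]=8≠0 swap→a[1]=8 → slow++,fast++
(s=2,f=3) a[fast]=7≠0 swap→a[2]=7 → slow++,fast++
(s=3,f=4) a[fast]=0 → fast++
(s=3,f=5) a[fast]=3≠0 swap→a[3]=3 → slow++,fast++
(s=4,f=6) a[fast]=5≠0 swap→a[4]=5 → slow++,fast++
(s=5,f=7) a[fast]=7≠0 swap→a[5]=7 → slow++,fast++
(s=6,f=8) a[fast]=4≠0 swap→a[6]=4 → slow++,fast++
(s=7,f=9) a[fast]=0 → fast++
(s=7,f=10) a[fast]=6≠0 swap→a[7]=6 → slow++,fast++
(s=8,f=11) a[fast]=6≠0 swap→a[8]=6 → slow++,fast++
(s=9,f=12) a[fast]=0 → fast++
(s=9,f=13) a[fast]=0 → fast++
(s=9,f=14) a[fast]=0 → fast++
(s=9,f=15) a[fast]=0 → fast++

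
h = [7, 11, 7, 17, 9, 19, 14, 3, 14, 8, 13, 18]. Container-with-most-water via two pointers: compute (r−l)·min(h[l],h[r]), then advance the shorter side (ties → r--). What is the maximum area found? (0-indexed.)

[0,11] min(7,18)*11=77 best=77 * → l++
[1,11] min(11,18)*10=110 best=110 * → l++
[2,11] min(7,18)*9=63 best=110 → l++
[3,11] min(17,18)*8=136 best=136 * → l++
[4,11] min(9,18)*7=63 best=136 → l++
[5,11] min(19,18)*6=108 best=136 → r--
[5,10] min(19,13)*5=65 best=136 → r--
[5,9] min(19,8)*4=32 best=136 → r--
[5,8] min(19,14)*3=42 best=136 → r--
[5,7] min(19,3)*2=6 best=136 → r--
[5,6] min(19,14)*1=14 best=136 → r--

max area = 136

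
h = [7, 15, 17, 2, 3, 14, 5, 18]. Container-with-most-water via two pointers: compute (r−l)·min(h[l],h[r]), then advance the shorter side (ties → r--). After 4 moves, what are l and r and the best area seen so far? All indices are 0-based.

l=4, r=7, best area=90

[0,7] min(7,18)*7=49 best=49 * → l++
[1,7] min(15,18)*6=90 best=90 * → l++
[2,7] min(17,18)*5=85 best=90 → l++
[3,7] min(2,18)*4=8 best=90 → l++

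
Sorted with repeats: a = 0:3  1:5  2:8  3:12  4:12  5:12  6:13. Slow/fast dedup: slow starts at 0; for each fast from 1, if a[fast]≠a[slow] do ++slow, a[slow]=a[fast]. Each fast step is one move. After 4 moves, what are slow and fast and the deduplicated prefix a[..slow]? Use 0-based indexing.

slow=3, fast=5, prefix=[3, 5, 8, 12]

(s=0,f=1) a[fast]=5≠a[slow]=3 write a[1]=5 → slow++,fast++
(s=1,f=2) a[fast]=8≠a[slow]=5 write a[2]=8 → slow++,fast++
(s=2,f=3) a[fast]=12≠a[slow]=8 write a[3]=12 → slow++,fast++
(s=3,f=4) a[fast]=12=a[slow] dup → fast++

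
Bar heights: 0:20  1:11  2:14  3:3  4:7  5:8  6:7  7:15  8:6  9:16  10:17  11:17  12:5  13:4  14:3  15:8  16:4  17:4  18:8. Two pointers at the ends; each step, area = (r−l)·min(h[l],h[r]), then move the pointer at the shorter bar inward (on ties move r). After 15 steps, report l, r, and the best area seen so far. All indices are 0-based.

[0,18] min(20,8)*18=144 best=144 * → r--
[0,17] min(20,4)*17=68 best=144 → r--
[0,16] min(20,4)*16=64 best=144 → r--
[0,15] min(20,8)*15=120 best=144 → r--
[0,14] min(20,3)*14=42 best=144 → r--
[0,13] min(20,4)*13=52 best=144 → r--
[0,12] min(20,5)*12=60 best=144 → r--
[0,11] min(20,17)*11=187 best=187 * → r--
[0,10] min(20,17)*10=170 best=187 → r--
[0,9] min(20,16)*9=144 best=187 → r--
[0,8] min(20,6)*8=48 best=187 → r--
[0,7] min(20,15)*7=105 best=187 → r--
[0,6] min(20,7)*6=42 best=187 → r--
[0,5] min(20,8)*5=40 best=187 → r--
[0,4] min(20,7)*4=28 best=187 → r--

l=0, r=3, best area=187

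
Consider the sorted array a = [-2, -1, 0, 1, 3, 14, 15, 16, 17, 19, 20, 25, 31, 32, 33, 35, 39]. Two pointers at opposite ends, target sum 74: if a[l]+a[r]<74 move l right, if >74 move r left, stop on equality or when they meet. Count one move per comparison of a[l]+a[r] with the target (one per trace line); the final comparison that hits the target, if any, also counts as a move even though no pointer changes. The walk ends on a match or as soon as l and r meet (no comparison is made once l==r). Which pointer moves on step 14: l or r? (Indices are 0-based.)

[0,16] -2+39=37 <74 → l++
[1,16] -1+39=38 <74 → l++
[2,16] 0+39=39 <74 → l++
[3,16] 1+39=40 <74 → l++
[4,16] 3+39=42 <74 → l++
[5,16] 14+39=53 <74 → l++
[6,16] 15+39=54 <74 → l++
[7,16] 16+39=55 <74 → l++
[8,16] 17+39=56 <74 → l++
[9,16] 19+39=58 <74 → l++
[10,16] 20+39=59 <74 → l++
[11,16] 25+39=64 <74 → l++
[12,16] 31+39=70 <74 → l++
[13,16] 32+39=71 <74 → l++

l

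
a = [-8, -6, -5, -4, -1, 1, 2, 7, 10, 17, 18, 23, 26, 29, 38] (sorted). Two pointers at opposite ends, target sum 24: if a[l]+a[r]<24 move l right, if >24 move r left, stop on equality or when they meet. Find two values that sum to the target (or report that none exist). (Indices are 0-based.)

l=0 r=14: -8+38=30 >24, r--
l=0 r=13: -8+29=21 <24, l++
l=1 r=13: -6+29=23 <24, l++
l=2 r=13: -5+29=24, found

(-5, 29)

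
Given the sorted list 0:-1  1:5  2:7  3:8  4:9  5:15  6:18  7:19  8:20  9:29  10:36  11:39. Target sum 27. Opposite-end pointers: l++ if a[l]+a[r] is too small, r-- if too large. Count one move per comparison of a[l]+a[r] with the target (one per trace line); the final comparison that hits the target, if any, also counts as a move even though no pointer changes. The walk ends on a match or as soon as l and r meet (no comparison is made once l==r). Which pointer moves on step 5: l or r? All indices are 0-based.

[0,11] -1+39=38 >27 → r--
[0,10] -1+36=35 >27 → r--
[0,9] -1+29=28 >27 → r--
[0,8] -1+20=19 <27 → l++
[1,8] 5+20=25 <27 → l++

l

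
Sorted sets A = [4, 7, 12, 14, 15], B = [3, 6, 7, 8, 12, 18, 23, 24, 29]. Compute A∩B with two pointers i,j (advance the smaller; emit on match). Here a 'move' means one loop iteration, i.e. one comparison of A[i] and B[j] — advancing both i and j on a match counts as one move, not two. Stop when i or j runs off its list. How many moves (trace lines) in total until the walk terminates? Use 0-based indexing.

8 moves

i=0 j=0: 4>3, j++
i=0 j=1: 4<6, i++
i=1 j=1: 7>6, j++
i=1 j=2: 7==7 emit, i++,j++
i=2 j=3: 12>8, j++
i=2 j=4: 12==12 emit, i++,j++
i=3 j=5: 14<18, i++
i=4 j=5: 15<18, i++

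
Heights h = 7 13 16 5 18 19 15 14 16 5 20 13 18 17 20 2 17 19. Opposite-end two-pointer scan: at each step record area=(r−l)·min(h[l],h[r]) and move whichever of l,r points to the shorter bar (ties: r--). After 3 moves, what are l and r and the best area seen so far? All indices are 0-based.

[0,17] min(7,19)*17=119 best=119 * → l++
[1,17] min(13,19)*16=208 best=208 * → l++
[2,17] min(16,19)*15=240 best=240 * → l++

l=3, r=17, best area=240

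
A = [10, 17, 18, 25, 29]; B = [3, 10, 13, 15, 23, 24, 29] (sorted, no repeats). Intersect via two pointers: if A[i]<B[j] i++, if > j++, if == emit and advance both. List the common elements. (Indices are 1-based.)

[i=1,j=1] 10>3 → j++
[i=1,j=2] 10==10 emit → i++,j++
[i=2,j=3] 17>13 → j++
[i=2,j=4] 17>15 → j++
[i=2,j=5] 17<23 → i++
[i=3,j=5] 18<23 → i++
[i=4,j=5] 25>23 → j++
[i=4,j=6] 25>24 → j++
[i=4,j=7] 25<29 → i++
[i=5,j=7] 29==29 emit → i++,j++

intersection = [10, 29]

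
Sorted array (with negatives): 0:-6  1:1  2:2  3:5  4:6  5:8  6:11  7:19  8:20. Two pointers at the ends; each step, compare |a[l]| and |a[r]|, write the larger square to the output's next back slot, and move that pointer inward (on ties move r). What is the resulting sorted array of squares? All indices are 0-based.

l=0 r=8: |-6|<=|20| out[8]=400, r--
l=0 r=7: |-6|<=|19| out[7]=361, r--
l=0 r=6: |-6|<=|11| out[6]=121, r--
l=0 r=5: |-6|<=|8| out[5]=64, r--
l=0 r=4: |-6|<=|6| out[4]=36, r--
l=0 r=3: |-6|>|5| out[3]=36, l++
l=1 r=3: |1|<=|5| out[2]=25, r--
l=1 r=2: |1|<=|2| out[1]=4, r--
l=1 r=1: |1|<=|1| out[0]=1, r--

[1, 4, 25, 36, 36, 64, 121, 361, 400]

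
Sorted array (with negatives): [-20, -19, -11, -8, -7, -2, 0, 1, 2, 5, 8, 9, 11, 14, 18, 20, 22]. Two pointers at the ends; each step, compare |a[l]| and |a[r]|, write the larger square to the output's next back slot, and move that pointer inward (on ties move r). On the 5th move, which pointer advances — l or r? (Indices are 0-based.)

r

l=0 r=16: |-20|<=|22| out[16]=484, r--
l=0 r=15: |-20|<=|20| out[15]=400, r--
l=0 r=14: |-20|>|18| out[14]=400, l++
l=1 r=14: |-19|>|18| out[13]=361, l++
l=2 r=14: |-11|<=|18| out[12]=324, r--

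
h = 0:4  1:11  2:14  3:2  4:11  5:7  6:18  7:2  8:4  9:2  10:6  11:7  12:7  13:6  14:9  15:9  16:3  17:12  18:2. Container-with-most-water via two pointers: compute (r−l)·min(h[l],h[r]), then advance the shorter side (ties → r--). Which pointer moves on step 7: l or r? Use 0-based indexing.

[0,18] min(4,2)*18=36 best=36 * → r--
[0,17] min(4,12)*17=68 best=68 * → l++
[1,17] min(11,12)*16=176 best=176 * → l++
[2,17] min(14,12)*15=180 best=180 * → r--
[2,16] min(14,3)*14=42 best=180 → r--
[2,15] min(14,9)*13=117 best=180 → r--
[2,14] min(14,9)*12=108 best=180 → r--

r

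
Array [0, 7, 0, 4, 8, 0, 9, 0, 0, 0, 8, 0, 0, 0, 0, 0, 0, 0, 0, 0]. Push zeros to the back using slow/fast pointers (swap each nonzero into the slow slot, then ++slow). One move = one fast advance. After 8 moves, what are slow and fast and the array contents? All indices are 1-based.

slow=1 fast=1: a[fast]=0, fast++
slow=1 fast=2: a[fast]=7≠0 swap→a[1]=7, slow++,fast++
slow=2 fast=3: a[fast]=0, fast++
slow=2 fast=4: a[fast]=4≠0 swap→a[2]=4, slow++,fast++
slow=3 fast=5: a[fast]=8≠0 swap→a[3]=8, slow++,fast++
slow=4 fast=6: a[fast]=0, fast++
slow=4 fast=7: a[fast]=9≠0 swap→a[4]=9, slow++,fast++
slow=5 fast=8: a[fast]=0, fast++

slow=5, fast=9, a=[7, 4, 8, 9, 0, 0, 0, 0, 0, 0, 8, 0, 0, 0, 0, 0, 0, 0, 0, 0]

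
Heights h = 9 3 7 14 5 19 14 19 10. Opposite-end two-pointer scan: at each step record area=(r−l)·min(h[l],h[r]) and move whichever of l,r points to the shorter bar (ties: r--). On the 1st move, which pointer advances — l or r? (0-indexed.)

l

l=0 r=8: min(9,10)*8=72 best=72 *, l++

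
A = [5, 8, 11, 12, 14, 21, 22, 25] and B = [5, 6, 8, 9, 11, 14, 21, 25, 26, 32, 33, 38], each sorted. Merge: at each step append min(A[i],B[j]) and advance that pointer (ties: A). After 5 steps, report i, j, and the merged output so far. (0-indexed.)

i=2, j=3, merged so far=[5, 5, 6, 8, 8]

i=0 j=0: A[i]=5<=B[j]=5 take 5, i++
i=1 j=0: A[i]=8>B[j]=5 take 5, j++
i=1 j=1: A[i]=8>B[j]=6 take 6, j++
i=1 j=2: A[i]=8<=B[j]=8 take 8, i++
i=2 j=2: A[i]=11>B[j]=8 take 8, j++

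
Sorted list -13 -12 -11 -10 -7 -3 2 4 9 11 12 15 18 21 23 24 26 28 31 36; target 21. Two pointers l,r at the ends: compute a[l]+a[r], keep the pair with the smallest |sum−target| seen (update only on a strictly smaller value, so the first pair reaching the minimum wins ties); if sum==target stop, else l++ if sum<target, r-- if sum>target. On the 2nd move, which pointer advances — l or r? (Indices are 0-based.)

l

l=0 r=19: -13+36=23 d=2 *, r--
l=0 r=18: -13+31=18 d=3, l++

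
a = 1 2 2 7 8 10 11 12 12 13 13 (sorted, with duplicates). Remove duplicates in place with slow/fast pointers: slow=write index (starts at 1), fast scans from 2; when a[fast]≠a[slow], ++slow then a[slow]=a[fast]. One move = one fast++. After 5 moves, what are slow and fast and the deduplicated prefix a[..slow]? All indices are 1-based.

slow=5, fast=7, prefix=[1, 2, 7, 8, 10]

(s=1,f=2) a[fast]=2≠a[slow]=1 write a[2]=2 → slow++,fast++
(s=2,f=3) a[fast]=2=a[slow] dup → fast++
(s=2,f=4) a[fast]=7≠a[slow]=2 write a[3]=7 → slow++,fast++
(s=3,f=5) a[fast]=8≠a[slow]=7 write a[4]=8 → slow++,fast++
(s=4,f=6) a[fast]=10≠a[slow]=8 write a[5]=10 → slow++,fast++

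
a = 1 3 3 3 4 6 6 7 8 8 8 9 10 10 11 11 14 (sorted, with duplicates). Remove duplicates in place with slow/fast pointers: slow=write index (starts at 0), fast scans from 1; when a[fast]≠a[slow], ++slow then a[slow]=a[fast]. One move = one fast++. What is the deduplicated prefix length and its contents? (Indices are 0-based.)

slow=0 fast=1: a[fast]=3≠a[slow]=1 write a[1]=3, slow++,fast++
slow=1 fast=2: a[fast]=3=a[slow] dup, fast++
slow=1 fast=3: a[fast]=3=a[slow] dup, fast++
slow=1 fast=4: a[fast]=4≠a[slow]=3 write a[2]=4, slow++,fast++
slow=2 fast=5: a[fast]=6≠a[slow]=4 write a[3]=6, slow++,fast++
slow=3 fast=6: a[fast]=6=a[slow] dup, fast++
slow=3 fast=7: a[fast]=7≠a[slow]=6 write a[4]=7, slow++,fast++
slow=4 fast=8: a[fast]=8≠a[slow]=7 write a[5]=8, slow++,fast++
slow=5 fast=9: a[fast]=8=a[slow] dup, fast++
slow=5 fast=10: a[fast]=8=a[slow] dup, fast++
slow=5 fast=11: a[fast]=9≠a[slow]=8 write a[6]=9, slow++,fast++
slow=6 fast=12: a[fast]=10≠a[slow]=9 write a[7]=10, slow++,fast++
slow=7 fast=13: a[fast]=10=a[slow] dup, fast++
slow=7 fast=14: a[fast]=11≠a[slow]=10 write a[8]=11, slow++,fast++
slow=8 fast=15: a[fast]=11=a[slow] dup, fast++
slow=8 fast=16: a[fast]=14≠a[slow]=11 write a[9]=14, slow++,fast++

length 10; prefix = [1, 3, 4, 6, 7, 8, 9, 10, 11, 14]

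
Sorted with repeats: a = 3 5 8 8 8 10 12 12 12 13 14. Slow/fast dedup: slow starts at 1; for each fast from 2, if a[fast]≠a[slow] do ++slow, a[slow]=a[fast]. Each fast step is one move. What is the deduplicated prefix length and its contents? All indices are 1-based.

slow=1 fast=2: a[fast]=5≠a[slow]=3 write a[2]=5, slow++,fast++
slow=2 fast=3: a[fast]=8≠a[slow]=5 write a[3]=8, slow++,fast++
slow=3 fast=4: a[fast]=8=a[slow] dup, fast++
slow=3 fast=5: a[fast]=8=a[slow] dup, fast++
slow=3 fast=6: a[fast]=10≠a[slow]=8 write a[4]=10, slow++,fast++
slow=4 fast=7: a[fast]=12≠a[slow]=10 write a[5]=12, slow++,fast++
slow=5 fast=8: a[fast]=12=a[slow] dup, fast++
slow=5 fast=9: a[fast]=12=a[slow] dup, fast++
slow=5 fast=10: a[fast]=13≠a[slow]=12 write a[6]=13, slow++,fast++
slow=6 fast=11: a[fast]=14≠a[slow]=13 write a[7]=14, slow++,fast++

length 7; prefix = [3, 5, 8, 10, 12, 13, 14]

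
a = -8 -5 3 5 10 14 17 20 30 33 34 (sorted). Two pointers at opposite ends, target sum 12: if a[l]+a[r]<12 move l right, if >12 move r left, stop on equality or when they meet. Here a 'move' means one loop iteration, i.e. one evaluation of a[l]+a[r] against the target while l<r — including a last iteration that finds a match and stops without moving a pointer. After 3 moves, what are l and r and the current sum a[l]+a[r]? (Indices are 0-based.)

[0,10] -8+34=26 >12 → r--
[0,9] -8+33=25 >12 → r--
[0,8] -8+30=22 >12 → r--

l=0, r=7, sum=12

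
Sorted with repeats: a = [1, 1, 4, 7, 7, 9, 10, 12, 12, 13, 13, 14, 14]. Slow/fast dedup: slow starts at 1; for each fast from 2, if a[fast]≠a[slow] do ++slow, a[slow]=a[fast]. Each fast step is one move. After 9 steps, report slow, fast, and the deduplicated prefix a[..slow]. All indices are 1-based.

slow=7, fast=11, prefix=[1, 4, 7, 9, 10, 12, 13]

(s=1,f=2) a[fast]=1=a[slow] dup → fast++
(s=1,f=3) a[fast]=4≠a[slow]=1 write a[2]=4 → slow++,fast++
(s=2,f=4) a[fast]=7≠a[slow]=4 write a[3]=7 → slow++,fast++
(s=3,f=5) a[fast]=7=a[slow] dup → fast++
(s=3,f=6) a[fast]=9≠a[slow]=7 write a[4]=9 → slow++,fast++
(s=4,f=7) a[fast]=10≠a[slow]=9 write a[5]=10 → slow++,fast++
(s=5,f=8) a[fast]=12≠a[slow]=10 write a[6]=12 → slow++,fast++
(s=6,f=9) a[fast]=12=a[slow] dup → fast++
(s=6,f=10) a[fast]=13≠a[slow]=12 write a[7]=13 → slow++,fast++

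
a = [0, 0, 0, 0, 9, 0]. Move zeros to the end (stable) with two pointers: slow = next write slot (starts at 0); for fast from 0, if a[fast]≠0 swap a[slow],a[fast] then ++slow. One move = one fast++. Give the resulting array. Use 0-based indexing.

[9, 0, 0, 0, 0, 0]

(s=0,f=0) a[fast]=0 → fast++
(s=0,f=1) a[fast]=0 → fast++
(s=0,f=2) a[fast]=0 → fast++
(s=0,f=3) a[fast]=0 → fast++
(s=0,f=4) a[fast]=9≠0 swap→a[0]=9 → slow++,fast++
(s=1,f=5) a[fast]=0 → fast++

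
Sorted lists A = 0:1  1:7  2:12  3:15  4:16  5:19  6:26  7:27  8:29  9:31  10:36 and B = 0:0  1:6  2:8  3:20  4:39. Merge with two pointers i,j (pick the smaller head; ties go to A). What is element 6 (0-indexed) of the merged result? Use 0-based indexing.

[i=0,j=0] A[i]=1>B[j]=0 take 0 → j++
[i=0,j=1] A[i]=1<=B[j]=6 take 1 → i++
[i=1,j=1] A[i]=7>B[j]=6 take 6 → j++
[i=1,j=2] A[i]=7<=B[j]=8 take 7 → i++
[i=2,j=2] A[i]=12>B[j]=8 take 8 → j++
[i=2,j=3] A[i]=12<=B[j]=20 take 12 → i++
[i=3,j=3] A[i]=15<=B[j]=20 take 15 → i++
[i=4,j=3] A[i]=16<=B[j]=20 take 16 → i++
[i=5,j=3] A[i]=19<=B[j]=20 take 19 → i++
[i=6,j=3] A[i]=26>B[j]=20 take 20 → j++
[i=6,j=4] A[i]=26<=B[j]=39 take 26 → i++
[i=7,j=4] A[i]=27<=B[j]=39 take 27 → i++
[i=8,j=4] A[i]=29<=B[j]=39 take 29 → i++
[i=9,j=4] A[i]=31<=B[j]=39 take 31 → i++
[i=10,j=4] A[i]=36<=B[j]=39 take 36 → i++
[i=11,j=4] A done, take B[j]=39 → j++

merged[6] = 15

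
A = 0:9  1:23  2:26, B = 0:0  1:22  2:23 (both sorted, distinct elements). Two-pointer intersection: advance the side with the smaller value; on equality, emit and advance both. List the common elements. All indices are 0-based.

[i=0,j=0] 9>0 → j++
[i=0,j=1] 9<22 → i++
[i=1,j=1] 23>22 → j++
[i=1,j=2] 23==23 emit → i++,j++

intersection = [23]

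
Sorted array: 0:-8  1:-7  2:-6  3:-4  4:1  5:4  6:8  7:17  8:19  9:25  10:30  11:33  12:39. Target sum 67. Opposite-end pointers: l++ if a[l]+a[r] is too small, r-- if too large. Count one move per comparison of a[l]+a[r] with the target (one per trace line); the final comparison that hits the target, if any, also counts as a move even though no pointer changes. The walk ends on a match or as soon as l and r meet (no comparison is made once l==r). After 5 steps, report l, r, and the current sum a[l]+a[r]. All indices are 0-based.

l=0 r=12: -8+39=31 <67, l++
l=1 r=12: -7+39=32 <67, l++
l=2 r=12: -6+39=33 <67, l++
l=3 r=12: -4+39=35 <67, l++
l=4 r=12: 1+39=40 <67, l++

l=5, r=12, sum=43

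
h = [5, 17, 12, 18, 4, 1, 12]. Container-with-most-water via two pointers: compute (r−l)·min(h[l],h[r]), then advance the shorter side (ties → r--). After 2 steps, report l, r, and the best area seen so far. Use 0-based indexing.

l=1, r=5, best area=60

[0,6] min(5,12)*6=30 best=30 * → l++
[1,6] min(17,12)*5=60 best=60 * → r--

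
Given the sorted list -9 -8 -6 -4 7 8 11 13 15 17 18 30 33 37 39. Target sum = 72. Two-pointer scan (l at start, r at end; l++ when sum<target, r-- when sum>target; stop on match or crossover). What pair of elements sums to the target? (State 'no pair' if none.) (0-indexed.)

(33, 39)

[0,14] -9+39=30 <72 → l++
[1,14] -8+39=31 <72 → l++
[2,14] -6+39=33 <72 → l++
[3,14] -4+39=35 <72 → l++
[4,14] 7+39=46 <72 → l++
[5,14] 8+39=47 <72 → l++
[6,14] 11+39=50 <72 → l++
[7,14] 13+39=52 <72 → l++
[8,14] 15+39=54 <72 → l++
[9,14] 17+39=56 <72 → l++
[10,14] 18+39=57 <72 → l++
[11,14] 30+39=69 <72 → l++
[12,14] 33+39=72 → found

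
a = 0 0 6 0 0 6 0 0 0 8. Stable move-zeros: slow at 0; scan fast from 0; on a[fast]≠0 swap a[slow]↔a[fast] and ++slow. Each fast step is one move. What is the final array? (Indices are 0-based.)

(s=0,f=0) a[fast]=0 → fast++
(s=0,f=1) a[fast]=0 → fast++
(s=0,f=2) a[fast]=6≠0 swap→a[0]=6 → slow++,fast++
(s=1,f=3) a[fast]=0 → fast++
(s=1,f=4) a[fast]=0 → fast++
(s=1,f=5) a[fast]=6≠0 swap→a[1]=6 → slow++,fast++
(s=2,f=6) a[fast]=0 → fast++
(s=2,f=7) a[fast]=0 → fast++
(s=2,f=8) a[fast]=0 → fast++
(s=2,f=9) a[fast]=8≠0 swap→a[2]=8 → slow++,fast++

[6, 6, 8, 0, 0, 0, 0, 0, 0, 0]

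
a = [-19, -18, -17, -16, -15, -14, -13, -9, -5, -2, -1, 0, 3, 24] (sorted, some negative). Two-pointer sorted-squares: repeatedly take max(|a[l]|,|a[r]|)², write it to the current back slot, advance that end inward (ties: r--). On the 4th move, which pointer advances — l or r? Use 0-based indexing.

l

[0,13] |-19|<=|24| out[13]=576 → r--
[0,12] |-19|>|3| out[12]=361 → l++
[1,12] |-18|>|3| out[11]=324 → l++
[2,12] |-17|>|3| out[10]=289 → l++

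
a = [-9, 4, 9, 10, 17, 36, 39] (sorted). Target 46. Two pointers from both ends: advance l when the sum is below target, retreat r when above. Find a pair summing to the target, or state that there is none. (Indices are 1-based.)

(10, 36)

[1,7] -9+39=30 <46 → l++
[2,7] 4+39=43 <46 → l++
[3,7] 9+39=48 >46 → r--
[3,6] 9+36=45 <46 → l++
[4,6] 10+36=46 → found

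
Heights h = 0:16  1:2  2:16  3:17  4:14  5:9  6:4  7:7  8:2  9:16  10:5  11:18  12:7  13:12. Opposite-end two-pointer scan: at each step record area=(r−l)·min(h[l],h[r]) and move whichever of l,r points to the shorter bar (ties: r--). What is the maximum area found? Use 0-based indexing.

l=0 r=13: min(16,12)*13=156 best=156 *, r--
l=0 r=12: min(16,7)*12=84 best=156, r--
l=0 r=11: min(16,18)*11=176 best=176 *, l++
l=1 r=11: min(2,18)*10=20 best=176, l++
l=2 r=11: min(16,18)*9=144 best=176, l++
l=3 r=11: min(17,18)*8=136 best=176, l++
l=4 r=11: min(14,18)*7=98 best=176, l++
l=5 r=11: min(9,18)*6=54 best=176, l++
l=6 r=11: min(4,18)*5=20 best=176, l++
l=7 r=11: min(7,18)*4=28 best=176, l++
l=8 r=11: min(2,18)*3=6 best=176, l++
l=9 r=11: min(16,18)*2=32 best=176, l++
l=10 r=11: min(5,18)*1=5 best=176, l++

max area = 176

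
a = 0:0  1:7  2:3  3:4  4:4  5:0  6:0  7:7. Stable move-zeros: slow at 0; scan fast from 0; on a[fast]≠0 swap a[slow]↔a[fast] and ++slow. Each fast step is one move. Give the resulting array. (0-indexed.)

(s=0,f=0) a[fast]=0 → fast++
(s=0,f=1) a[fast]=7≠0 swap→a[0]=7 → slow++,fast++
(s=1,f=2) a[fast]=3≠0 swap→a[1]=3 → slow++,fast++
(s=2,f=3) a[fast]=4≠0 swap→a[2]=4 → slow++,fast++
(s=3,f=4) a[fast]=4≠0 swap→a[3]=4 → slow++,fast++
(s=4,f=5) a[fast]=0 → fast++
(s=4,f=6) a[fast]=0 → fast++
(s=4,f=7) a[fast]=7≠0 swap→a[4]=7 → slow++,fast++

[7, 3, 4, 4, 7, 0, 0, 0]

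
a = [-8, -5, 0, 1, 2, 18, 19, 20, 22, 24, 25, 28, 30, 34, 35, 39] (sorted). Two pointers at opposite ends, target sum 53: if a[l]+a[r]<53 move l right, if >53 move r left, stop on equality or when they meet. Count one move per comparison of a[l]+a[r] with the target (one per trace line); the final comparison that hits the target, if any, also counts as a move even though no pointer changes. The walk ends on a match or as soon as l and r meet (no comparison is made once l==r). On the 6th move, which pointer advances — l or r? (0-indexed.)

l=0 r=15: -8+39=31 <53, l++
l=1 r=15: -5+39=34 <53, l++
l=2 r=15: 0+39=39 <53, l++
l=3 r=15: 1+39=40 <53, l++
l=4 r=15: 2+39=41 <53, l++
l=5 r=15: 18+39=57 >53, r--

r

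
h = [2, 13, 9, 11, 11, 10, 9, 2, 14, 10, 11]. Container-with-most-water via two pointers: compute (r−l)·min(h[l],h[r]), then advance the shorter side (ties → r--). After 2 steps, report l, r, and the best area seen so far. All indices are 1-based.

l=1 r=11: min(2,11)*10=20 best=20 *, l++
l=2 r=11: min(13,11)*9=99 best=99 *, r--

l=2, r=10, best area=99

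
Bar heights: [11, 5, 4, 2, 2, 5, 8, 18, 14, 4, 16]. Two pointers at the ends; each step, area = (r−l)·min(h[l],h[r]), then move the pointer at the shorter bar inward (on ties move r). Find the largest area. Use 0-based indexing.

l=0 r=10: min(11,16)*10=110 best=110 *, l++
l=1 r=10: min(5,16)*9=45 best=110, l++
l=2 r=10: min(4,16)*8=32 best=110, l++
l=3 r=10: min(2,16)*7=14 best=110, l++
l=4 r=10: min(2,16)*6=12 best=110, l++
l=5 r=10: min(5,16)*5=25 best=110, l++
l=6 r=10: min(8,16)*4=32 best=110, l++
l=7 r=10: min(18,16)*3=48 best=110, r--
l=7 r=9: min(18,4)*2=8 best=110, r--
l=7 r=8: min(18,14)*1=14 best=110, r--

max area = 110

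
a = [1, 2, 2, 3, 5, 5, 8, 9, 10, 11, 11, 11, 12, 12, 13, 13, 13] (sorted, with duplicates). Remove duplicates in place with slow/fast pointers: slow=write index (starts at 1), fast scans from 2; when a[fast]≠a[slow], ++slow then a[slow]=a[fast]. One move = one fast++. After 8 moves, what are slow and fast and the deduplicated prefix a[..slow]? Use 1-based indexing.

(s=1,f=2) a[fast]=2≠a[slow]=1 write a[2]=2 → slow++,fast++
(s=2,f=3) a[fast]=2=a[slow] dup → fast++
(s=2,f=4) a[fast]=3≠a[slow]=2 write a[3]=3 → slow++,fast++
(s=3,f=5) a[fast]=5≠a[slow]=3 write a[4]=5 → slow++,fast++
(s=4,f=6) a[fast]=5=a[slow] dup → fast++
(s=4,f=7) a[fast]=8≠a[slow]=5 write a[5]=8 → slow++,fast++
(s=5,f=8) a[fast]=9≠a[slow]=8 write a[6]=9 → slow++,fast++
(s=6,f=9) a[fast]=10≠a[slow]=9 write a[7]=10 → slow++,fast++

slow=7, fast=10, prefix=[1, 2, 3, 5, 8, 9, 10]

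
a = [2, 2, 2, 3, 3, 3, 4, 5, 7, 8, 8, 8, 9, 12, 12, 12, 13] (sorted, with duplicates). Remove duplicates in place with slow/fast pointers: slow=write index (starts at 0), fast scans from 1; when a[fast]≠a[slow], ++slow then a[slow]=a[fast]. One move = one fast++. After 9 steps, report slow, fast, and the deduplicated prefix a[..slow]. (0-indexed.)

(s=0,f=1) a[fast]=2=a[slow] dup → fast++
(s=0,f=2) a[fast]=2=a[slow] dup → fast++
(s=0,f=3) a[fast]=3≠a[slow]=2 write a[1]=3 → slow++,fast++
(s=1,f=4) a[fast]=3=a[slow] dup → fast++
(s=1,f=5) a[fast]=3=a[slow] dup → fast++
(s=1,f=6) a[fast]=4≠a[slow]=3 write a[2]=4 → slow++,fast++
(s=2,f=7) a[fast]=5≠a[slow]=4 write a[3]=5 → slow++,fast++
(s=3,f=8) a[fast]=7≠a[slow]=5 write a[4]=7 → slow++,fast++
(s=4,f=9) a[fast]=8≠a[slow]=7 write a[5]=8 → slow++,fast++

slow=5, fast=10, prefix=[2, 3, 4, 5, 7, 8]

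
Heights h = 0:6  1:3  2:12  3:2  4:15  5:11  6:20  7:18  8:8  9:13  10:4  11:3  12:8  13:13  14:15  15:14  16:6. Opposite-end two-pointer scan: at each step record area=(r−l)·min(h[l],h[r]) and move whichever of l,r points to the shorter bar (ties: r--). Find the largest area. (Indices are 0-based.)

max area = 156

l=0 r=16: min(6,6)*16=96 best=96 *, r--
l=0 r=15: min(6,14)*15=90 best=96, l++
l=1 r=15: min(3,14)*14=42 best=96, l++
l=2 r=15: min(12,14)*13=156 best=156 *, l++
l=3 r=15: min(2,14)*12=24 best=156, l++
l=4 r=15: min(15,14)*11=154 best=156, r--
l=4 r=14: min(15,15)*10=150 best=156, r--
l=4 r=13: min(15,13)*9=117 best=156, r--
l=4 r=12: min(15,8)*8=64 best=156, r--
l=4 r=11: min(15,3)*7=21 best=156, r--
l=4 r=10: min(15,4)*6=24 best=156, r--
l=4 r=9: min(15,13)*5=65 best=156, r--
l=4 r=8: min(15,8)*4=32 best=156, r--
l=4 r=7: min(15,18)*3=45 best=156, l++
l=5 r=7: min(11,18)*2=22 best=156, l++
l=6 r=7: min(20,18)*1=18 best=156, r--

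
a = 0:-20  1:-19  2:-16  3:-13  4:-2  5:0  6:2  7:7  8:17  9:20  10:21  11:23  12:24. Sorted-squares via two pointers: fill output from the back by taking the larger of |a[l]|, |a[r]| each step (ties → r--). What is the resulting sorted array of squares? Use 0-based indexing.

l=0 r=12: |-20|<=|24| out[12]=576, r--
l=0 r=11: |-20|<=|23| out[11]=529, r--
l=0 r=10: |-20|<=|21| out[10]=441, r--
l=0 r=9: |-20|<=|20| out[9]=400, r--
l=0 r=8: |-20|>|17| out[8]=400, l++
l=1 r=8: |-19|>|17| out[7]=361, l++
l=2 r=8: |-16|<=|17| out[6]=289, r--
l=2 r=7: |-16|>|7| out[5]=256, l++
l=3 r=7: |-13|>|7| out[4]=169, l++
l=4 r=7: |-2|<=|7| out[3]=49, r--
l=4 r=6: |-2|<=|2| out[2]=4, r--
l=4 r=5: |-2|>|0| out[1]=4, l++
l=5 r=5: |0|<=|0| out[0]=0, r--

[0, 4, 4, 49, 169, 256, 289, 361, 400, 400, 441, 529, 576]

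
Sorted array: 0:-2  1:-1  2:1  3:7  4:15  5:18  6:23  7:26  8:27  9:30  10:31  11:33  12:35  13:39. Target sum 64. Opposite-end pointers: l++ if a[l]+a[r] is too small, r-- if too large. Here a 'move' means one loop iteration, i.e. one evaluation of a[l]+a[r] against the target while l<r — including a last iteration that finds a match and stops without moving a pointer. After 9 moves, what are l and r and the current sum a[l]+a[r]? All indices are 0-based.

l=8, r=12, sum=62

l=0 r=13: -2+39=37 <64, l++
l=1 r=13: -1+39=38 <64, l++
l=2 r=13: 1+39=40 <64, l++
l=3 r=13: 7+39=46 <64, l++
l=4 r=13: 15+39=54 <64, l++
l=5 r=13: 18+39=57 <64, l++
l=6 r=13: 23+39=62 <64, l++
l=7 r=13: 26+39=65 >64, r--
l=7 r=12: 26+35=61 <64, l++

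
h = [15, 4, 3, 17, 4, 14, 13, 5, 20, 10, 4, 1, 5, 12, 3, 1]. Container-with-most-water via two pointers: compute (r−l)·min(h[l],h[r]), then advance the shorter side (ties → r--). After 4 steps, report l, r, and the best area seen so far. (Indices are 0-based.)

[0,15] min(15,1)*15=15 best=15 * → r--
[0,14] min(15,3)*14=42 best=42 * → r--
[0,13] min(15,12)*13=156 best=156 * → r--
[0,12] min(15,5)*12=60 best=156 → r--

l=0, r=11, best area=156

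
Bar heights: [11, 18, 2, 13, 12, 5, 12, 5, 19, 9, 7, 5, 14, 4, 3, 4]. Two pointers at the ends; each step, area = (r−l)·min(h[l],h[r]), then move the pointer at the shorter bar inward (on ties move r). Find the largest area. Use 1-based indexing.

max area = 154

[1,16] min(11,4)*15=60 best=60 * → r--
[1,15] min(11,3)*14=42 best=60 → r--
[1,14] min(11,4)*13=52 best=60 → r--
[1,13] min(11,14)*12=132 best=132 * → l++
[2,13] min(18,14)*11=154 best=154 * → r--
[2,12] min(18,5)*10=50 best=154 → r--
[2,11] min(18,7)*9=63 best=154 → r--
[2,10] min(18,9)*8=72 best=154 → r--
[2,9] min(18,19)*7=126 best=154 → l++
[3,9] min(2,19)*6=12 best=154 → l++
[4,9] min(13,19)*5=65 best=154 → l++
[5,9] min(12,19)*4=48 best=154 → l++
[6,9] min(5,19)*3=15 best=154 → l++
[7,9] min(12,19)*2=24 best=154 → l++
[8,9] min(5,19)*1=5 best=154 → l++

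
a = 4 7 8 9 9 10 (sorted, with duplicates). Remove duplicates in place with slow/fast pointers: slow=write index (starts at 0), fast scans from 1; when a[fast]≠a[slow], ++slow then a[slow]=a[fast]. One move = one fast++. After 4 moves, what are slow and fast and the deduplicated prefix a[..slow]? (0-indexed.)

slow=3, fast=5, prefix=[4, 7, 8, 9]

slow=0 fast=1: a[fast]=7≠a[slow]=4 write a[1]=7, slow++,fast++
slow=1 fast=2: a[fast]=8≠a[slow]=7 write a[2]=8, slow++,fast++
slow=2 fast=3: a[fast]=9≠a[slow]=8 write a[3]=9, slow++,fast++
slow=3 fast=4: a[fast]=9=a[slow] dup, fast++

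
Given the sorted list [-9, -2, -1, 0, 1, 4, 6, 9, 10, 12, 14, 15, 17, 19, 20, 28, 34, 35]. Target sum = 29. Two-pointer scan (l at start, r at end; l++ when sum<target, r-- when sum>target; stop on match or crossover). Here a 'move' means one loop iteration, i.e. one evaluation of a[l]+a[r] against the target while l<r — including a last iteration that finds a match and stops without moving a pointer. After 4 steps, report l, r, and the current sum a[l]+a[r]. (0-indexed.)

l=0 r=17: -9+35=26 <29, l++
l=1 r=17: -2+35=33 >29, r--
l=1 r=16: -2+34=32 >29, r--
l=1 r=15: -2+28=26 <29, l++

l=2, r=15, sum=27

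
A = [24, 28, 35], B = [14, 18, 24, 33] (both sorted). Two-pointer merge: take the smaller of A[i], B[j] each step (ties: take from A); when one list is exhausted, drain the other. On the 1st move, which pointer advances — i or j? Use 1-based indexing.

j

[i=1,j=1] A[i]=24>B[j]=14 take 14 → j++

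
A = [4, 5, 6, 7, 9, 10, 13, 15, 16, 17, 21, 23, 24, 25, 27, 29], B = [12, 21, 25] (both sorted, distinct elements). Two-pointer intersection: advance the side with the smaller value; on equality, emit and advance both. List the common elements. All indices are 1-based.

i=1 j=1: 4<12, i++
i=2 j=1: 5<12, i++
i=3 j=1: 6<12, i++
i=4 j=1: 7<12, i++
i=5 j=1: 9<12, i++
i=6 j=1: 10<12, i++
i=7 j=1: 13>12, j++
i=7 j=2: 13<21, i++
i=8 j=2: 15<21, i++
i=9 j=2: 16<21, i++
i=10 j=2: 17<21, i++
i=11 j=2: 21==21 emit, i++,j++
i=12 j=3: 23<25, i++
i=13 j=3: 24<25, i++
i=14 j=3: 25==25 emit, i++,j++

intersection = [21, 25]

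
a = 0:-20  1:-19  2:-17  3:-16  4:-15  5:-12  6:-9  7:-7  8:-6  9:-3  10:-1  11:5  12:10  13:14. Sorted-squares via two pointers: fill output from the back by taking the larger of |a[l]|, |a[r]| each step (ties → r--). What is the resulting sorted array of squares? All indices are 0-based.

[1, 9, 25, 36, 49, 81, 100, 144, 196, 225, 256, 289, 361, 400]

l=0 r=13: |-20|>|14| out[13]=400, l++
l=1 r=13: |-19|>|14| out[12]=361, l++
l=2 r=13: |-17|>|14| out[11]=289, l++
l=3 r=13: |-16|>|14| out[10]=256, l++
l=4 r=13: |-15|>|14| out[9]=225, l++
l=5 r=13: |-12|<=|14| out[8]=196, r--
l=5 r=12: |-12|>|10| out[7]=144, l++
l=6 r=12: |-9|<=|10| out[6]=100, r--
l=6 r=11: |-9|>|5| out[5]=81, l++
l=7 r=11: |-7|>|5| out[4]=49, l++
l=8 r=11: |-6|>|5| out[3]=36, l++
l=9 r=11: |-3|<=|5| out[2]=25, r--
l=9 r=10: |-3|>|-1| out[1]=9, l++
l=10 r=10: |-1|<=|-1| out[0]=1, r--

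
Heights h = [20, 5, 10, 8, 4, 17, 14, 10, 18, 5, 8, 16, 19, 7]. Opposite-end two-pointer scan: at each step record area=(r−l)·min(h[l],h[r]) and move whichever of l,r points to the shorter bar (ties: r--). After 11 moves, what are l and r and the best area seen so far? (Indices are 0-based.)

l=0 r=13: min(20,7)*13=91 best=91 *, r--
l=0 r=12: min(20,19)*12=228 best=228 *, r--
l=0 r=11: min(20,16)*11=176 best=228, r--
l=0 r=10: min(20,8)*10=80 best=228, r--
l=0 r=9: min(20,5)*9=45 best=228, r--
l=0 r=8: min(20,18)*8=144 best=228, r--
l=0 r=7: min(20,10)*7=70 best=228, r--
l=0 r=6: min(20,14)*6=84 best=228, r--
l=0 r=5: min(20,17)*5=85 best=228, r--
l=0 r=4: min(20,4)*4=16 best=228, r--
l=0 r=3: min(20,8)*3=24 best=228, r--

l=0, r=2, best area=228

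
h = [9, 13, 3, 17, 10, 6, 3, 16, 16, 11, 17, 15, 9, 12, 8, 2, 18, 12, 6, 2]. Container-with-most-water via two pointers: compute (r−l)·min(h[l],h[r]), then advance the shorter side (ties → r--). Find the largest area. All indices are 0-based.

[0,19] min(9,2)*19=38 best=38 * → r--
[0,18] min(9,6)*18=108 best=108 * → r--
[0,17] min(9,12)*17=153 best=153 * → l++
[1,17] min(13,12)*16=192 best=192 * → r--
[1,16] min(13,18)*15=195 best=195 * → l++
[2,16] min(3,18)*14=42 best=195 → l++
[3,16] min(17,18)*13=221 best=221 * → l++
[4,16] min(10,18)*12=120 best=221 → l++
[5,16] min(6,18)*11=66 best=221 → l++
[6,16] min(3,18)*10=30 best=221 → l++
[7,16] min(16,18)*9=144 best=221 → l++
[8,16] min(16,18)*8=128 best=221 → l++
[9,16] min(11,18)*7=77 best=221 → l++
[10,16] min(17,18)*6=102 best=221 → l++
[11,16] min(15,18)*5=75 best=221 → l++
[12,16] min(9,18)*4=36 best=221 → l++
[13,16] min(12,18)*3=36 best=221 → l++
[14,16] min(8,18)*2=16 best=221 → l++
[15,16] min(2,18)*1=2 best=221 → l++

max area = 221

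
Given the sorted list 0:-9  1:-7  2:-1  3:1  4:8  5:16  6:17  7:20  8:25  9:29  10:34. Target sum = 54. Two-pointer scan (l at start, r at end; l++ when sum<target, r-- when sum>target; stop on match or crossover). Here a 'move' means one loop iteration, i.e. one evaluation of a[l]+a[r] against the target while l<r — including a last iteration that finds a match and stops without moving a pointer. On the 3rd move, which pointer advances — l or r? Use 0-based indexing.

l=0 r=10: -9+34=25 <54, l++
l=1 r=10: -7+34=27 <54, l++
l=2 r=10: -1+34=33 <54, l++

l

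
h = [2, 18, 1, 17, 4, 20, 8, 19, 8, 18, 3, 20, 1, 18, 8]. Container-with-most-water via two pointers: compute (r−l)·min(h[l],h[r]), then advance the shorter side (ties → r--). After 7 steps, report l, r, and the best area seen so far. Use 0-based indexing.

[0,14] min(2,8)*14=28 best=28 * → l++
[1,14] min(18,8)*13=104 best=104 * → r--
[1,13] min(18,18)*12=216 best=216 * → r--
[1,12] min(18,1)*11=11 best=216 → r--
[1,11] min(18,20)*10=180 best=216 → l++
[2,11] min(1,20)*9=9 best=216 → l++
[3,11] min(17,20)*8=136 best=216 → l++

l=4, r=11, best area=216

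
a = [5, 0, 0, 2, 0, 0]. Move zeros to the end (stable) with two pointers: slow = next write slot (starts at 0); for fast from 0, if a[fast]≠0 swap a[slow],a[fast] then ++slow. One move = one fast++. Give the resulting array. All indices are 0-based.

(s=0,f=0) a[fast]=5≠0 swap→a[0]=5 → slow++,fast++
(s=1,f=1) a[fast]=0 → fast++
(s=1,f=2) a[fast]=0 → fast++
(s=1,f=3) a[fast]=2≠0 swap→a[1]=2 → slow++,fast++
(s=2,f=4) a[fast]=0 → fast++
(s=2,f=5) a[fast]=0 → fast++

[5, 2, 0, 0, 0, 0]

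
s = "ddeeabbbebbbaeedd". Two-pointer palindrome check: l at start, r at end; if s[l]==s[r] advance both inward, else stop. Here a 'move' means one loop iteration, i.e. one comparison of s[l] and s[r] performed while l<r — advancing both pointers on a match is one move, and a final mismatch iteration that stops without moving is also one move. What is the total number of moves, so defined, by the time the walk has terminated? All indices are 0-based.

l=0 r=16: 'd'=='d', l++,r--
l=1 r=15: 'd'=='d', l++,r--
l=2 r=14: 'e'=='e', l++,r--
l=3 r=13: 'e'=='e', l++,r--
l=4 r=12: 'a'=='a', l++,r--
l=5 r=11: 'b'=='b', l++,r--
l=6 r=10: 'b'=='b', l++,r--
l=7 r=9: 'b'=='b', l++,r--

8 moves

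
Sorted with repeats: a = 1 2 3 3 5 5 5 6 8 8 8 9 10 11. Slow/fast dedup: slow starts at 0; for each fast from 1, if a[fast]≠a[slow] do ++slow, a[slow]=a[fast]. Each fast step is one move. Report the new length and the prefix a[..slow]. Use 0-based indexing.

slow=0 fast=1: a[fast]=2≠a[slow]=1 write a[1]=2, slow++,fast++
slow=1 fast=2: a[fast]=3≠a[slow]=2 write a[2]=3, slow++,fast++
slow=2 fast=3: a[fast]=3=a[slow] dup, fast++
slow=2 fast=4: a[fast]=5≠a[slow]=3 write a[3]=5, slow++,fast++
slow=3 fast=5: a[fast]=5=a[slow] dup, fast++
slow=3 fast=6: a[fast]=5=a[slow] dup, fast++
slow=3 fast=7: a[fast]=6≠a[slow]=5 write a[4]=6, slow++,fast++
slow=4 fast=8: a[fast]=8≠a[slow]=6 write a[5]=8, slow++,fast++
slow=5 fast=9: a[fast]=8=a[slow] dup, fast++
slow=5 fast=10: a[fast]=8=a[slow] dup, fast++
slow=5 fast=11: a[fast]=9≠a[slow]=8 write a[6]=9, slow++,fast++
slow=6 fast=12: a[fast]=10≠a[slow]=9 write a[7]=10, slow++,fast++
slow=7 fast=13: a[fast]=11≠a[slow]=10 write a[8]=11, slow++,fast++

length 9; prefix = [1, 2, 3, 5, 6, 8, 9, 10, 11]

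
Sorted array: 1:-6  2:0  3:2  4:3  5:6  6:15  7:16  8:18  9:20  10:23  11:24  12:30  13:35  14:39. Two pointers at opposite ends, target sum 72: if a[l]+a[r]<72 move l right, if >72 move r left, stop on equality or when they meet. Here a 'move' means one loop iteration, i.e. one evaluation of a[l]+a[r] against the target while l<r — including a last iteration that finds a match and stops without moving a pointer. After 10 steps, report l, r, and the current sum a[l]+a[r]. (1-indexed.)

l=11, r=14, sum=63

[1,14] -6+39=33 <72 → l++
[2,14] 0+39=39 <72 → l++
[3,14] 2+39=41 <72 → l++
[4,14] 3+39=42 <72 → l++
[5,14] 6+39=45 <72 → l++
[6,14] 15+39=54 <72 → l++
[7,14] 16+39=55 <72 → l++
[8,14] 18+39=57 <72 → l++
[9,14] 20+39=59 <72 → l++
[10,14] 23+39=62 <72 → l++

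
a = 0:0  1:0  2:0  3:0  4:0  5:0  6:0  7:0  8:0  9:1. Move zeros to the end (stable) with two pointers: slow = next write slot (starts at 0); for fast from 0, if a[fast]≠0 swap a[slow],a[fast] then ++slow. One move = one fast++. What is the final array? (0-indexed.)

[1, 0, 0, 0, 0, 0, 0, 0, 0, 0]

slow=0 fast=0: a[fast]=0, fast++
slow=0 fast=1: a[fast]=0, fast++
slow=0 fast=2: a[fast]=0, fast++
slow=0 fast=3: a[fast]=0, fast++
slow=0 fast=4: a[fast]=0, fast++
slow=0 fast=5: a[fast]=0, fast++
slow=0 fast=6: a[fast]=0, fast++
slow=0 fast=7: a[fast]=0, fast++
slow=0 fast=8: a[fast]=0, fast++
slow=0 fast=9: a[fast]=1≠0 swap→a[0]=1, slow++,fast++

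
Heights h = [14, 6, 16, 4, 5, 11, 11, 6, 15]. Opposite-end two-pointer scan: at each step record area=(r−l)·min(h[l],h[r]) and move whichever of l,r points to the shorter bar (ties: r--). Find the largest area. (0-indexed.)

l=0 r=8: min(14,15)*8=112 best=112 *, l++
l=1 r=8: min(6,15)*7=42 best=112, l++
l=2 r=8: min(16,15)*6=90 best=112, r--
l=2 r=7: min(16,6)*5=30 best=112, r--
l=2 r=6: min(16,11)*4=44 best=112, r--
l=2 r=5: min(16,11)*3=33 best=112, r--
l=2 r=4: min(16,5)*2=10 best=112, r--
l=2 r=3: min(16,4)*1=4 best=112, r--

max area = 112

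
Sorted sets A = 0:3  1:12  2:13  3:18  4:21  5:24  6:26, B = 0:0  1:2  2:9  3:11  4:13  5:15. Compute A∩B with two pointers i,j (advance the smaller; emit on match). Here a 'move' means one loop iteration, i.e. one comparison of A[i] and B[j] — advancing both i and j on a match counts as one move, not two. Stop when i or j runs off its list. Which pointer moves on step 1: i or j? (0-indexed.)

j

i=0 j=0: 3>0, j++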